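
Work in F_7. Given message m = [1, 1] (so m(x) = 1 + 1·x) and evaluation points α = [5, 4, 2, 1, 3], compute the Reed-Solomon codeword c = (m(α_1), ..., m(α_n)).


c = [6, 5, 3, 2, 4]

Message polynomial: m(x) = 1 + 1·x (mod 7).
For each evaluation point α_i, compute m(α_i) mod 7:
  α_1 = 5: Horner steps 1 → 6, so m(5) = 6.
  α_2 = 4: Horner steps 1 → 5, so m(4) = 5.
  α_3 = 2: Horner steps 1 → 3, so m(2) = 3.
  α_4 = 1: Horner steps 1 → 2, so m(1) = 2.
  α_5 = 3: Horner steps 1 → 4, so m(3) = 4.
Codeword c = [6, 5, 3, 2, 4] ∈ F_7^5.


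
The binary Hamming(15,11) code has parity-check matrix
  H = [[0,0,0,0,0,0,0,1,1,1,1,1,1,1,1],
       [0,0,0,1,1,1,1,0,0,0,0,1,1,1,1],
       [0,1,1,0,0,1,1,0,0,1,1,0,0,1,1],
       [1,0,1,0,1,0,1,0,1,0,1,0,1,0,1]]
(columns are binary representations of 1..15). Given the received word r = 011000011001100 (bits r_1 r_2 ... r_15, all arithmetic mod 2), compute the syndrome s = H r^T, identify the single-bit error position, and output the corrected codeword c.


s = (0, 0, 0, 1)^T, error position = 1, corrected codeword c = 111000011001100

Compute s = H r^T mod 2 one row at a time:
  s_1 = 1 + 1 + 0 + 0 + 1 + 1 + 0 + 0 = 4 ≡ 0 (mod 2).
  s_2 = 0 + 0 + 0 + 0 + 1 + 1 + 0 + 0 = 2 ≡ 0 (mod 2).
  s_3 = 1 + 1 + 0 + 0 + 0 + 0 + 0 + 0 = 2 ≡ 0 (mod 2).
  s_4 = 0 + 1 + 0 + 0 + 1 + 0 + 1 + 0 = 3 ≡ 1 (mod 2).
s = (0, 0, 0, 1)^T — this equals column 1 of H (binary 0001), so error is at position 1.
Correct: flip bit 1 of r = 011000011001100 to get c = 111000011001100.


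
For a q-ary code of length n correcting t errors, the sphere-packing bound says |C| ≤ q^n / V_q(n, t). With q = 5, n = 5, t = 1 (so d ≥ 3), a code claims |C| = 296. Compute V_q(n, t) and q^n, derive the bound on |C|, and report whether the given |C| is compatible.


V_q(n, t) = 21, q^n = 3125, Hamming bound = 148, |C| = 296 > bound (violated).

Step 1: Compute V_q(n, t) = Σ_{j=0}^1 C(n, j) (q−1)^j.
  j = 0: C(5,0)·(4)^0 = 1·1 = 1.
  j = 1: C(5,1)·(4)^1 = 5·4 = 20.
  V_q(n, t) = 1 + 20 = 21.
Step 2: q^n = 5^5 = 3125.
Step 3: Hamming bound ⌊q^n / V_q(n,t)⌋ = ⌊3125/21⌋ = 148.
Step 4: Compare |C| = 296 to 148: violated.
The claimed |C| lies above the Hamming bound, so no 5-ary code of length 5 with d ≥ 3 can have 296 codewords.


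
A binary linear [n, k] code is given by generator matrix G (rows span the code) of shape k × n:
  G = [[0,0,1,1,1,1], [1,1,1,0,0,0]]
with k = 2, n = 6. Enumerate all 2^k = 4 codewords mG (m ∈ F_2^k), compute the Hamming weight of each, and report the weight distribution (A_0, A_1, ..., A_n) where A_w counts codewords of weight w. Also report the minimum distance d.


Weight distribution: A_0 = 1, A_3 = 1, A_4 = 1, A_5 = 1. Minimum distance d = 3.

Enumerate all 2^2 = 4 messages m ∈ F_2^2.
For each, compute codeword c = mG in F_2^6, then tally its weight.
  m = 00 → c = 000000, weight = 0.
  m = 10 → c = 001111, weight = 4.
  m = 01 → c = 111000, weight = 3.
  m = 11 → c = 110111, weight = 5.
Tally weights:
  weight 0: 1 codewords.
  weight 3: 1 codewords.
  weight 4: 1 codewords.
  weight 5: 1 codewords.
Minimum distance d = smallest w > 0 with A_w > 0 = 3.
Sanity: Σ A_w = 4 = 2^2 = 4 ✓.


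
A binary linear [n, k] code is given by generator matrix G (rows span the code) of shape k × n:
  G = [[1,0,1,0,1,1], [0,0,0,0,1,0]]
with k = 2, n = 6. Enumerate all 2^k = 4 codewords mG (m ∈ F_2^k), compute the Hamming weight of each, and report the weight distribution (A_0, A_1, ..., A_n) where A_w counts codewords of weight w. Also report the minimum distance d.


Weight distribution: A_0 = 1, A_1 = 1, A_3 = 1, A_4 = 1. Minimum distance d = 1.

Enumerate all 2^2 = 4 messages m ∈ F_2^2.
For each, compute codeword c = mG in F_2^6, then tally its weight.
  m = 00 → c = 000000, weight = 0.
  m = 10 → c = 101011, weight = 4.
  m = 01 → c = 000010, weight = 1.
  m = 11 → c = 101001, weight = 3.
Tally weights:
  weight 0: 1 codewords.
  weight 1: 1 codewords.
  weight 3: 1 codewords.
  weight 4: 1 codewords.
Minimum distance d = smallest w > 0 with A_w > 0 = 1.
Sanity: Σ A_w = 4 = 2^2 = 4 ✓.


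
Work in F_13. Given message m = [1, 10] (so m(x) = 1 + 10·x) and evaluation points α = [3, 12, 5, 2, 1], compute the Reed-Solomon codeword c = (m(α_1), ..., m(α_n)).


c = [5, 4, 12, 8, 11]

Message polynomial: m(x) = 1 + 10·x (mod 13).
For each evaluation point α_i, compute m(α_i) mod 13:
  α_1 = 3: Horner steps 10 → 5, so m(3) = 5.
  α_2 = 12: Horner steps 10 → 4, so m(12) = 4.
  α_3 = 5: Horner steps 10 → 12, so m(5) = 12.
  α_4 = 2: Horner steps 10 → 8, so m(2) = 8.
  α_5 = 1: Horner steps 10 → 11, so m(1) = 11.
Codeword c = [5, 4, 12, 8, 11] ∈ F_13^5.


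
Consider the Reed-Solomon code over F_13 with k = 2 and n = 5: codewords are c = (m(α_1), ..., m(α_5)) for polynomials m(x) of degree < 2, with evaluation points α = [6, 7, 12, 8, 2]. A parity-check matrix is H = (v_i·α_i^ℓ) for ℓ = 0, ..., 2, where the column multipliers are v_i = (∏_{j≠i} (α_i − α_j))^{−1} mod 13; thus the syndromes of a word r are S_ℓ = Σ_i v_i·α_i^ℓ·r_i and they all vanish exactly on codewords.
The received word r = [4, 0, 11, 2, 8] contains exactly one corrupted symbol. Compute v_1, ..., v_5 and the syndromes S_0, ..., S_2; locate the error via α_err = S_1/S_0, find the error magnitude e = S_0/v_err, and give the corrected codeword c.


S = (3, 8, 4), error at position 2, error magnitude e = 10, c = [4, 3, 11, 2, 8].

Step 1: column multipliers v_i = (∏_{j≠i}(α_i − α_j))^{−1} mod 13.
  i = 1 (α = 6): (6−7)(6−12)(6−8)(6−2) = (−1)·(−6)·(−2)·4 = −48 ≡ 4, so v_1 = 4^{−1} = 10 (mod 13).
  i = 2 (α = 7): (7−6)(7−12)(7−8)(7−2) = 1·(−5)·(−1)·5 = 25 ≡ 12, so v_2 = 12^{−1} = 12 (mod 13).
  i = 3 (α = 12): (12−6)(12−7)(12−8)(12−2) = 6·5·4·10 = 1200 ≡ 4, so v_3 = 4^{−1} = 10 (mod 13).
  i = 4 (α = 8): (8−6)(8−7)(8−12)(8−2) = 2·1·(−4)·6 = −48 ≡ 4, so v_4 = 4^{−1} = 10 (mod 13).
  i = 5 (α = 2): (2−6)(2−7)(2−12)(2−8) = (−4)·(−5)·(−10)·(−6) = 1200 ≡ 4, so v_5 = 4^{−1} = 10 (mod 13).
  v = [10, 12, 10, 10, 10].
Step 2: syndromes of r = [4, 0, 11, 2, 8] (all sums mod 13).
  S_0 = Σ v_i r_i = 10·4 + 12·0 + 10·11 + 10·2 + 10·8 = 250 ≡ 3.
  S_1 = Σ v_i α_i r_i = 10·6·4 + 12·7·0 + 10·12·11 + 10·8·2 + 10·2·8 = 1880 ≡ 8.
  α_i^2 mod 13 = [10, 10, 1, 12, 4].
  S_2 = Σ v_i α_i^2 r_i = 10·10·4 + 12·10·0 + 10·1·11 + 10·12·2 + 10·4·8 = 1070 ≡ 4.
  S = (3, 8, 4) ≠ 0, so r is not a codeword (an error is present).
Step 3: locate the error. For a single error e at position i, S_ℓ = v_i·e·α_i^ℓ, so α_err = S_1/S_0.
  S_0^{−1} = 3^{−1} = 9 (mod 13), so α_err = 8·9 = 72 ≡ 7 = α_2. Error position i = 2.
  Consistency check: S_2/S_1 = 4·5 = 20 ≡ 7 = α_err ✓ (single-error assumption holds).
Step 4: error magnitude e = S_0/v_2 = S_0·∏_{j≠2}(α_2 − α_j) = 3·12 = 36 ≡ 10 (mod 13).
Step 5: correct position 2: c_2 = r_2 − e = 0 − 10 ≡ 3 (mod 13). Hence c = [4, 3, 11, 2, 8].
  Check: interpolating c through the α_i gives m(x) = 10 + 12·x (degree < 2) with m(α_i) = c_i for every i, so c is indeed a codeword.


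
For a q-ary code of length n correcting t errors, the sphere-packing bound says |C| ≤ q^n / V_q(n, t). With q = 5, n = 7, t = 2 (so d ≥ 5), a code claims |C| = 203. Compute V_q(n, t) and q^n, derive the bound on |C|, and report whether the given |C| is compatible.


V_q(n, t) = 365, q^n = 78125, Hamming bound = 214, |C| = 203 ≤ bound (satisfied).

Step 1: Compute V_q(n, t) = Σ_{j=0}^2 C(n, j) (q−1)^j.
  j = 0: C(7,0)·(4)^0 = 1·1 = 1.
  j = 1: C(7,1)·(4)^1 = 7·4 = 28.
  j = 2: C(7,2)·(4)^2 = 21·16 = 336.
  V_q(n, t) = 1 + 28 + 336 = 365.
Step 2: q^n = 5^7 = 78125.
Step 3: Hamming bound ⌊q^n / V_q(n,t)⌋ = ⌊78125/365⌋ = 214.
Step 4: Compare |C| = 203 to 214: satisfied.
The claimed |C| lies below the Hamming bound.


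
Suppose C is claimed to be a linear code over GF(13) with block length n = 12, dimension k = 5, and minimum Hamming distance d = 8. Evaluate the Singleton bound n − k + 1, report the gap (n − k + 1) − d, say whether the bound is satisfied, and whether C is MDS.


Singleton RHS = n − k + 1 = 8, slack = 0, bound satisfied, MDS.

Singleton bound: d ≤ n − k + 1.
Here n = 12, k = 5, so n − k + 1 = 8.
Given d = 8, check d ≤ 8: YES.
Slack = (n − k + 1) − d = 0.
The code is MDS (slack = 0).
Description: the claimed parameters are [12, 5, 8]_13; such a code would be MDS (meets Singleton bound).


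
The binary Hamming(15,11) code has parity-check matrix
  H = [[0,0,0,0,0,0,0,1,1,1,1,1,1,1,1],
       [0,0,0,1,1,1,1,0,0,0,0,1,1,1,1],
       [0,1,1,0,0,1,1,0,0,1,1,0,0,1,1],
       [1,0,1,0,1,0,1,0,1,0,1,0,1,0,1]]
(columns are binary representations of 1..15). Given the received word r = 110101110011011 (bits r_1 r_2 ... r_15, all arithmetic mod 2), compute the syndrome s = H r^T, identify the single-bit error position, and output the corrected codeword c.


s = (1, 0, 0, 0)^T, error position = 8, corrected codeword c = 110101100011011

Compute s = H r^T mod 2 one row at a time:
  s_1 = 1 + 0 + 0 + 1 + 1 + 0 + 1 + 1 = 5 ≡ 1 (mod 2).
  s_2 = 1 + 0 + 1 + 1 + 1 + 0 + 1 + 1 = 6 ≡ 0 (mod 2).
  s_3 = 1 + 0 + 1 + 1 + 0 + 1 + 1 + 1 = 6 ≡ 0 (mod 2).
  s_4 = 1 + 0 + 0 + 1 + 0 + 1 + 0 + 1 = 4 ≡ 0 (mod 2).
s = (1, 0, 0, 0)^T — this equals column 8 of H (binary 1000), so error is at position 8.
Correct: flip bit 8 of r = 110101110011011 to get c = 110101100011011.


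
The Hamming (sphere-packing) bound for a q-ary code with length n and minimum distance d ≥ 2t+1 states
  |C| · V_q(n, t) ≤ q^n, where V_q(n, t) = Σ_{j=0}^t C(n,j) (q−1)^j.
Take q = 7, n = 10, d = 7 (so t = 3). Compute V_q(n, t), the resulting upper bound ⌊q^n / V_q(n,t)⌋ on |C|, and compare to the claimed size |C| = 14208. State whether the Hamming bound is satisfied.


V_q(n, t) = 27601, q^n = 282475249, Hamming bound = 10234, |C| = 14208 > bound (violated).

Step 1: Compute V_q(n, t) = Σ_{j=0}^3 C(n, j) (q−1)^j.
  j = 0: C(10,0)·(6)^0 = 1·1 = 1.
  j = 1: C(10,1)·(6)^1 = 10·6 = 60.
  j = 2: C(10,2)·(6)^2 = 45·36 = 1620.
  j = 3: C(10,3)·(6)^3 = 120·216 = 25920.
  V_q(n, t) = 1 + 60 + 1620 + 25920 = 27601.
Step 2: q^n = 7^10 = 282475249.
Step 3: Hamming bound ⌊q^n / V_q(n,t)⌋ = ⌊282475249/27601⌋ = 10234.
Step 4: Compare |C| = 14208 to 10234: violated.
The claimed |C| lies above the Hamming bound, so no 7-ary code of length 10 with d ≥ 7 can have 14208 codewords.


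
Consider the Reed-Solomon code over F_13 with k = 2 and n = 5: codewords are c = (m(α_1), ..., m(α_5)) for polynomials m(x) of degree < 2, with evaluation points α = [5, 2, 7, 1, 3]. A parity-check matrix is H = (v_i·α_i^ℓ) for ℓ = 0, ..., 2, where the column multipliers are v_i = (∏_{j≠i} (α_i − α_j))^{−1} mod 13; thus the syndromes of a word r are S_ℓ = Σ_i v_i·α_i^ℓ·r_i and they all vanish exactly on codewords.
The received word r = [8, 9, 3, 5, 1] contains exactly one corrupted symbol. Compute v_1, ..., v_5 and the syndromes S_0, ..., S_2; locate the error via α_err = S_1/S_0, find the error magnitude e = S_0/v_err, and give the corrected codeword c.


S = (9, 1, 3), error at position 5, error magnitude e = 1, c = [8, 9, 3, 5, 0].

Step 1: column multipliers v_i = (∏_{j≠i}(α_i − α_j))^{−1} mod 13.
  i = 1 (α = 5): (5−2)(5−7)(5−1)(5−3) = 3·(−2)·4·2 = −48 ≡ 4, so v_1 = 4^{−1} = 10 (mod 13).
  i = 2 (α = 2): (2−5)(2−7)(2−1)(2−3) = (−3)·(−5)·1·(−1) = −15 ≡ 11, so v_2 = 11^{−1} = 6 (mod 13).
  i = 3 (α = 7): (7−5)(7−2)(7−1)(7−3) = 2·5·6·4 = 240 ≡ 6, so v_3 = 6^{−1} = 11 (mod 13).
  i = 4 (α = 1): (1−5)(1−2)(1−7)(1−3) = (−4)·(−1)·(−6)·(−2) = 48 ≡ 9, so v_4 = 9^{−1} = 3 (mod 13).
  i = 5 (α = 3): (3−5)(3−2)(3−7)(3−1) = (−2)·1·(−4)·2 = 16 ≡ 3, so v_5 = 3^{−1} = 9 (mod 13).
  v = [10, 6, 11, 3, 9].
Step 2: syndromes of r = [8, 9, 3, 5, 1] (all sums mod 13).
  S_0 = Σ v_i r_i = 10·8 + 6·9 + 11·3 + 3·5 + 9·1 = 191 ≡ 9.
  S_1 = Σ v_i α_i r_i = 10·5·8 + 6·2·9 + 11·7·3 + 3·1·5 + 9·3·1 = 781 ≡ 1.
  α_i^2 mod 13 = [12, 4, 10, 1, 9].
  S_2 = Σ v_i α_i^2 r_i = 10·12·8 + 6·4·9 + 11·10·3 + 3·1·5 + 9·9·1 = 1602 ≡ 3.
  S = (9, 1, 3) ≠ 0, so r is not a codeword (an error is present).
Step 3: locate the error. For a single error e at position i, S_ℓ = v_i·e·α_i^ℓ, so α_err = S_1/S_0.
  S_0^{−1} = 9^{−1} = 3 (mod 13), so α_err = 1·3 = 3 ≡ 3 = α_5. Error position i = 5.
  Consistency check: S_2/S_1 = 3·1 = 3 ≡ 3 = α_err ✓ (single-error assumption holds).
Step 4: error magnitude e = S_0/v_5 = S_0·∏_{j≠5}(α_5 − α_j) = 9·3 = 27 ≡ 1 (mod 13).
Step 5: correct position 5: c_5 = r_5 − e = 1 − 1 ≡ 0 (mod 13). Hence c = [8, 9, 3, 5, 0].
  Check: interpolating c through the α_i gives m(x) = 1 + 4·x (degree < 2) with m(α_i) = c_i for every i, so c is indeed a codeword.


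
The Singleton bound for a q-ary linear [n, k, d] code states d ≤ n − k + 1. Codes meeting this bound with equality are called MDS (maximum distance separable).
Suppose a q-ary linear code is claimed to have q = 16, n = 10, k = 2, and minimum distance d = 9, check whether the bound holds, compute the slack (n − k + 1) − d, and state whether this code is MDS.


Singleton RHS = n − k + 1 = 9, slack = 0, bound satisfied, MDS.

Singleton bound: d ≤ n − k + 1.
Here n = 10, k = 2, so n − k + 1 = 9.
Given d = 9, check d ≤ 9: YES.
Slack = (n − k + 1) − d = 0.
The code is MDS (slack = 0).
Description: the claimed parameters are [10, 2, 9]_16; such a code would be MDS (meets Singleton bound).


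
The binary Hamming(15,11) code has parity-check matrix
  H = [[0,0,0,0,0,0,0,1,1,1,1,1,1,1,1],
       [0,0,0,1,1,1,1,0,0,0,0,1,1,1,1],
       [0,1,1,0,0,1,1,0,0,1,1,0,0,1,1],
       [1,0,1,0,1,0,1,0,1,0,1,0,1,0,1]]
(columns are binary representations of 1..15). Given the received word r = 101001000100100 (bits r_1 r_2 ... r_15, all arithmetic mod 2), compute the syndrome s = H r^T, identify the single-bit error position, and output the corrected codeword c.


s = (0, 0, 1, 1)^T, error position = 3, corrected codeword c = 100001000100100

Compute s = H r^T mod 2 one row at a time:
  s_1 = 0 + 0 + 1 + 0 + 0 + 1 + 0 + 0 = 2 ≡ 0 (mod 2).
  s_2 = 0 + 0 + 1 + 0 + 0 + 1 + 0 + 0 = 2 ≡ 0 (mod 2).
  s_3 = 0 + 1 + 1 + 0 + 1 + 0 + 0 + 0 = 3 ≡ 1 (mod 2).
  s_4 = 1 + 1 + 0 + 0 + 0 + 0 + 1 + 0 = 3 ≡ 1 (mod 2).
s = (0, 0, 1, 1)^T — this equals column 3 of H (binary 0011), so error is at position 3.
Correct: flip bit 3 of r = 101001000100100 to get c = 100001000100100.


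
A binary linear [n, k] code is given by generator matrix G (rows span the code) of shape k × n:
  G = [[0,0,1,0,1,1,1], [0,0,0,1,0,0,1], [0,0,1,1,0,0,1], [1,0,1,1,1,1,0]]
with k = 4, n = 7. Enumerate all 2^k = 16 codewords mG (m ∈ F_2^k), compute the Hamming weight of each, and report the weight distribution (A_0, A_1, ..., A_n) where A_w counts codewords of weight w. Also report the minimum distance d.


Weight distribution: A_0 = 1, A_1 = 2, A_2 = 2, A_3 = 4, A_4 = 5, A_5 = 2. Minimum distance d = 1.

Enumerate all 2^4 = 16 messages m ∈ F_2^4.
For each, compute codeword c = mG in F_2^7, then tally its weight.
  m = 0000 → c = 0000000, weight = 0.
  m = 1000 → c = 0010111, weight = 4.
  m = 0100 → c = 0001001, weight = 2.
  m = 1100 → c = 0011110, weight = 4.
  m = 0010 → c = 0011001, weight = 3.
  m = 1010 → c = 0001110, weight = 3.
  m = 0110 → c = 0010000, weight = 1.
  m = 1110 → c = 0000111, weight = 3.
  m = 0001 → c = 1011110, weight = 5.
  m = 1001 → c = 1001001, weight = 3.
  m = 0101 → c = 1010111, weight = 5.
  m = 1101 → c = 1000000, weight = 1.
  m = 0011 → c = 1000111, weight = 4.
  m = 1011 → c = 1010000, weight = 2.
  m = 0111 → c = 1001110, weight = 4.
  m = 1111 → c = 1011001, weight = 4.
Tally weights:
  weight 0: 1 codewords.
  weight 1: 2 codewords.
  weight 2: 2 codewords.
  weight 3: 4 codewords.
  weight 4: 5 codewords.
  weight 5: 2 codewords.
Minimum distance d = smallest w > 0 with A_w > 0 = 1.
Sanity: Σ A_w = 16 = 2^4 = 16 ✓.


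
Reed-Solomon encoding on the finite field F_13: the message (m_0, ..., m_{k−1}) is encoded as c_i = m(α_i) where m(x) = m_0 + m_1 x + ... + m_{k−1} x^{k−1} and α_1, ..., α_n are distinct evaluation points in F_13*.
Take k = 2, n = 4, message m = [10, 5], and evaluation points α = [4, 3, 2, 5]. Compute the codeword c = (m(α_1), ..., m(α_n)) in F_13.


c = [4, 12, 7, 9]

Message polynomial: m(x) = 10 + 5·x (mod 13).
For each evaluation point α_i, compute m(α_i) mod 13:
  α_1 = 4: Horner steps 5 → 4, so m(4) = 4.
  α_2 = 3: Horner steps 5 → 12, so m(3) = 12.
  α_3 = 2: Horner steps 5 → 7, so m(2) = 7.
  α_4 = 5: Horner steps 5 → 9, so m(5) = 9.
Codeword c = [4, 12, 7, 9] ∈ F_13^4.


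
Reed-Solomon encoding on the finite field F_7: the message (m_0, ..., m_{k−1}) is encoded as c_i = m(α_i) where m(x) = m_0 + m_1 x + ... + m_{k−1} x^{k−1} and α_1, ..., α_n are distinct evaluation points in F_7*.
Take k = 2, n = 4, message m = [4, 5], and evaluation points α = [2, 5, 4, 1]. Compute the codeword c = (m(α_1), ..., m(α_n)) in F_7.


c = [0, 1, 3, 2]

Message polynomial: m(x) = 4 + 5·x (mod 7).
For each evaluation point α_i, compute m(α_i) mod 7:
  α_1 = 2: Horner steps 5 → 0, so m(2) = 0.
  α_2 = 5: Horner steps 5 → 1, so m(5) = 1.
  α_3 = 4: Horner steps 5 → 3, so m(4) = 3.
  α_4 = 1: Horner steps 5 → 2, so m(1) = 2.
Codeword c = [0, 1, 3, 2] ∈ F_7^4.


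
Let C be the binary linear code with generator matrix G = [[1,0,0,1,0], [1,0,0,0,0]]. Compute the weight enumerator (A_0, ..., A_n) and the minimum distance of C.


Weight distribution: A_0 = 1, A_1 = 2, A_2 = 1. Minimum distance d = 1.

Enumerate all 2^2 = 4 messages m ∈ F_2^2.
For each, compute codeword c = mG in F_2^5, then tally its weight.
  m = 00 → c = 00000, weight = 0.
  m = 10 → c = 10010, weight = 2.
  m = 01 → c = 10000, weight = 1.
  m = 11 → c = 00010, weight = 1.
Tally weights:
  weight 0: 1 codewords.
  weight 1: 2 codewords.
  weight 2: 1 codewords.
Minimum distance d = smallest w > 0 with A_w > 0 = 1.
Sanity: Σ A_w = 4 = 2^2 = 4 ✓.


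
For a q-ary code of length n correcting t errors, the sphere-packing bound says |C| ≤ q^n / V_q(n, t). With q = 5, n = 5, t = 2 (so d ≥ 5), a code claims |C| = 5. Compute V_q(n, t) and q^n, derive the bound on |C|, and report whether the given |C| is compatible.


V_q(n, t) = 181, q^n = 3125, Hamming bound = 17, |C| = 5 ≤ bound (satisfied).

Step 1: Compute V_q(n, t) = Σ_{j=0}^2 C(n, j) (q−1)^j.
  j = 0: C(5,0)·(4)^0 = 1·1 = 1.
  j = 1: C(5,1)·(4)^1 = 5·4 = 20.
  j = 2: C(5,2)·(4)^2 = 10·16 = 160.
  V_q(n, t) = 1 + 20 + 160 = 181.
Step 2: q^n = 5^5 = 3125.
Step 3: Hamming bound ⌊q^n / V_q(n,t)⌋ = ⌊3125/181⌋ = 17.
Step 4: Compare |C| = 5 to 17: satisfied.
The claimed |C| lies below the Hamming bound.


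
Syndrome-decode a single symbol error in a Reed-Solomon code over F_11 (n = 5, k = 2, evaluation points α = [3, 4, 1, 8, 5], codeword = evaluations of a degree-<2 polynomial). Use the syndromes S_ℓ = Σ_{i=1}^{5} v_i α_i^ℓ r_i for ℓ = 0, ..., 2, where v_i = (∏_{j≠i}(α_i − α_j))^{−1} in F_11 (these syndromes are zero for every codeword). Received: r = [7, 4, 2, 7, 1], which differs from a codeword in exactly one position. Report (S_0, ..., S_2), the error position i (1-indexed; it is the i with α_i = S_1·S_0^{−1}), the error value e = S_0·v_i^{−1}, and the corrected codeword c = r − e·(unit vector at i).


S = (2, 5, 7), error at position 4, error magnitude e = 4, c = [7, 4, 2, 3, 1].

Step 1: column multipliers v_i = (∏_{j≠i}(α_i − α_j))^{−1} mod 11.
  i = 1 (α = 3): (3−4)(3−1)(3−8)(3−5) = (−1)·2·(−5)·(−2) = −20 ≡ 2, so v_1 = 2^{−1} = 6 (mod 11).
  i = 2 (α = 4): (4−3)(4−1)(4−8)(4−5) = 1·3·(−4)·(−1) = 12 ≡ 1, so v_2 = 1^{−1} = 1 (mod 11).
  i = 3 (α = 1): (1−3)(1−4)(1−8)(1−5) = (−2)·(−3)·(−7)·(−4) = 168 ≡ 3, so v_3 = 3^{−1} = 4 (mod 11).
  i = 4 (α = 8): (8−3)(8−4)(8−1)(8−5) = 5·4·7·3 = 420 ≡ 2, so v_4 = 2^{−1} = 6 (mod 11).
  i = 5 (α = 5): (5−3)(5−4)(5−1)(5−8) = 2·1·4·(−3) = −24 ≡ 9, so v_5 = 9^{−1} = 5 (mod 11).
  v = [6, 1, 4, 6, 5].
Step 2: syndromes of r = [7, 4, 2, 7, 1] (all sums mod 11).
  S_0 = Σ v_i r_i = 6·7 + 1·4 + 4·2 + 6·7 + 5·1 = 101 ≡ 2.
  S_1 = Σ v_i α_i r_i = 6·3·7 + 1·4·4 + 4·1·2 + 6·8·7 + 5·5·1 = 511 ≡ 5.
  α_i^2 mod 11 = [9, 5, 1, 9, 3].
  S_2 = Σ v_i α_i^2 r_i = 6·9·7 + 1·5·4 + 4·1·2 + 6·9·7 + 5·3·1 = 799 ≡ 7.
  S = (2, 5, 7) ≠ 0, so r is not a codeword (an error is present).
Step 3: locate the error. For a single error e at position i, S_ℓ = v_i·e·α_i^ℓ, so α_err = S_1/S_0.
  S_0^{−1} = 2^{−1} = 6 (mod 11), so α_err = 5·6 = 30 ≡ 8 = α_4. Error position i = 4.
  Consistency check: S_2/S_1 = 7·9 = 63 ≡ 8 = α_err ✓ (single-error assumption holds).
Step 4: error magnitude e = S_0/v_4 = S_0·∏_{j≠4}(α_4 − α_j) = 2·2 = 4 ≡ 4 (mod 11).
Step 5: correct position 4: c_4 = r_4 − e = 7 − 4 ≡ 3 (mod 11). Hence c = [7, 4, 2, 3, 1].
  Check: interpolating c through the α_i gives m(x) = 5 + 8·x (degree < 2) with m(α_i) = c_i for every i, so c is indeed a codeword.


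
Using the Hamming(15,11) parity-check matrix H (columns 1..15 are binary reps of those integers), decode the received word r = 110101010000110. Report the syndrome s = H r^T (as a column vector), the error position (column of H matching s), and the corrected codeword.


s = (1, 0, 1, 0)^T, error position = 10, corrected codeword c = 110101010100110

Compute s = H r^T mod 2 one row at a time:
  s_1 = 1 + 0 + 0 + 0 + 0 + 1 + 1 + 0 = 3 ≡ 1 (mod 2).
  s_2 = 1 + 0 + 1 + 0 + 0 + 1 + 1 + 0 = 4 ≡ 0 (mod 2).
  s_3 = 1 + 0 + 1 + 0 + 0 + 0 + 1 + 0 = 3 ≡ 1 (mod 2).
  s_4 = 1 + 0 + 0 + 0 + 0 + 0 + 1 + 0 = 2 ≡ 0 (mod 2).
s = (1, 0, 1, 0)^T — this equals column 10 of H (binary 1010), so error is at position 10.
Correct: flip bit 10 of r = 110101010000110 to get c = 110101010100110.


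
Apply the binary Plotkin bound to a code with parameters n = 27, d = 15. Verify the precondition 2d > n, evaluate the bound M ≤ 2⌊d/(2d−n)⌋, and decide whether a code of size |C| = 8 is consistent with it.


Plotkin bound M ≤ 10; given |C| = 8 ≤ bound (satisfied).

Check applicability: 2d = 30, n = 27.
2d − n = 3 > 0, so Plotkin applies.
Compute d/(2d−n) = 15/3 ≈ 5.0000.
⌊d/(2d−n)⌋ = 5.
Plotkin bound: M ≤ 2·5 = 10.
Given |C| = 8, check: satisfied.
This |C| is below the Plotkin bound.


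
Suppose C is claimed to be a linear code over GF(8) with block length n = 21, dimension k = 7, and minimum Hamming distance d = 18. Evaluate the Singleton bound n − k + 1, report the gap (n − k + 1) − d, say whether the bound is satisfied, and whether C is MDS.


Singleton RHS = n − k + 1 = 15, slack = -3, bound violated (no such code; not MDS).

Singleton bound: d ≤ n − k + 1.
Here n = 21, k = 7, so n − k + 1 = 15.
Given d = 18, check d ≤ 15: NO.
Slack = (n − k + 1) − d = -3.
The slack is negative: d = 18 exceeds n − k + 1 = 15 by 3, so the Singleton bound is violated and no linear [21, 7, 18]_8 code can exist. In particular it is not MDS (MDS requires d = n − k + 1 exactly).
Description: the claimed parameters are [21, 7, 18]_8; such a code would be impossible (violates the Singleton bound).


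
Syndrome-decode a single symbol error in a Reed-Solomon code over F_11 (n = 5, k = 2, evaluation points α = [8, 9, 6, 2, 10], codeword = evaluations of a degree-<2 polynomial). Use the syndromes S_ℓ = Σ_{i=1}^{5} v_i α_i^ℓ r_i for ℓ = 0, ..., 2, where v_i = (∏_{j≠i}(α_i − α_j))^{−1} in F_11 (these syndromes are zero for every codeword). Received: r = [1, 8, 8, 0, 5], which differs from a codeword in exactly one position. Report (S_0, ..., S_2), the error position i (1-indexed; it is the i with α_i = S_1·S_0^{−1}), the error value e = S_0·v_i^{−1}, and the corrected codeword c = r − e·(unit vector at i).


S = (5, 1, 9), error at position 2, error magnitude e = 5, c = [1, 3, 8, 0, 5].

Step 1: column multipliers v_i = (∏_{j≠i}(α_i − α_j))^{−1} mod 11.
  i = 1 (α = 8): (8−9)(8−6)(8−2)(8−10) = (−1)·2·6·(−2) = 24 ≡ 2, so v_1 = 2^{−1} = 6 (mod 11).
  i = 2 (α = 9): (9−8)(9−6)(9−2)(9−10) = 1·3·7·(−1) = −21 ≡ 1, so v_2 = 1^{−1} = 1 (mod 11).
  i = 3 (α = 6): (6−8)(6−9)(6−2)(6−10) = (−2)·(−3)·4·(−4) = −96 ≡ 3, so v_3 = 3^{−1} = 4 (mod 11).
  i = 4 (α = 2): (2−8)(2−9)(2−6)(2−10) = (−6)·(−7)·(−4)·(−8) = 1344 ≡ 2, so v_4 = 2^{−1} = 6 (mod 11).
  i = 5 (α = 10): (10−8)(10−9)(10−6)(10−2) = 2·1·4·8 = 64 ≡ 9, so v_5 = 9^{−1} = 5 (mod 11).
  v = [6, 1, 4, 6, 5].
Step 2: syndromes of r = [1, 8, 8, 0, 5] (all sums mod 11).
  S_0 = Σ v_i r_i = 6·1 + 1·8 + 4·8 + 6·0 + 5·5 = 71 ≡ 5.
  S_1 = Σ v_i α_i r_i = 6·8·1 + 1·9·8 + 4·6·8 + 6·2·0 + 5·10·5 = 562 ≡ 1.
  α_i^2 mod 11 = [9, 4, 3, 4, 1].
  S_2 = Σ v_i α_i^2 r_i = 6·9·1 + 1·4·8 + 4·3·8 + 6·4·0 + 5·1·5 = 207 ≡ 9.
  S = (5, 1, 9) ≠ 0, so r is not a codeword (an error is present).
Step 3: locate the error. For a single error e at position i, S_ℓ = v_i·e·α_i^ℓ, so α_err = S_1/S_0.
  S_0^{−1} = 5^{−1} = 9 (mod 11), so α_err = 1·9 = 9 ≡ 9 = α_2. Error position i = 2.
  Consistency check: S_2/S_1 = 9·1 = 9 ≡ 9 = α_err ✓ (single-error assumption holds).
Step 4: error magnitude e = S_0/v_2 = S_0·∏_{j≠2}(α_2 − α_j) = 5·1 = 5 ≡ 5 (mod 11).
Step 5: correct position 2: c_2 = r_2 − e = 8 − 5 ≡ 3 (mod 11). Hence c = [1, 3, 8, 0, 5].
  Check: interpolating c through the α_i gives m(x) = 7 + 2·x (degree < 2) with m(α_i) = c_i for every i, so c is indeed a codeword.


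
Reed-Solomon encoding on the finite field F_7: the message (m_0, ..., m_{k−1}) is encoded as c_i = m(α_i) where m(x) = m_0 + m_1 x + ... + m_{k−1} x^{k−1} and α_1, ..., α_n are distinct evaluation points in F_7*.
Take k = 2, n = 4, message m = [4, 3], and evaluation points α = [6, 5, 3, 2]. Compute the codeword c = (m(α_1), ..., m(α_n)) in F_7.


c = [1, 5, 6, 3]

Message polynomial: m(x) = 4 + 3·x (mod 7).
For each evaluation point α_i, compute m(α_i) mod 7:
  α_1 = 6: Horner steps 3 → 1, so m(6) = 1.
  α_2 = 5: Horner steps 3 → 5, so m(5) = 5.
  α_3 = 3: Horner steps 3 → 6, so m(3) = 6.
  α_4 = 2: Horner steps 3 → 3, so m(2) = 3.
Codeword c = [1, 5, 6, 3] ∈ F_7^4.


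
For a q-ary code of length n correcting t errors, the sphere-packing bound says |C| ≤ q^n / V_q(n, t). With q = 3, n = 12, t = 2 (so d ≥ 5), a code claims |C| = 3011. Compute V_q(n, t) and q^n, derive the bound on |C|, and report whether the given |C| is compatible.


V_q(n, t) = 289, q^n = 531441, Hamming bound = 1838, |C| = 3011 > bound (violated).

Step 1: Compute V_q(n, t) = Σ_{j=0}^2 C(n, j) (q−1)^j.
  j = 0: C(12,0)·(2)^0 = 1·1 = 1.
  j = 1: C(12,1)·(2)^1 = 12·2 = 24.
  j = 2: C(12,2)·(2)^2 = 66·4 = 264.
  V_q(n, t) = 1 + 24 + 264 = 289.
Step 2: q^n = 3^12 = 531441.
Step 3: Hamming bound ⌊q^n / V_q(n,t)⌋ = ⌊531441/289⌋ = 1838.
Step 4: Compare |C| = 3011 to 1838: violated.
The claimed |C| lies above the Hamming bound, so no 3-ary code of length 12 with d ≥ 5 can have 3011 codewords.


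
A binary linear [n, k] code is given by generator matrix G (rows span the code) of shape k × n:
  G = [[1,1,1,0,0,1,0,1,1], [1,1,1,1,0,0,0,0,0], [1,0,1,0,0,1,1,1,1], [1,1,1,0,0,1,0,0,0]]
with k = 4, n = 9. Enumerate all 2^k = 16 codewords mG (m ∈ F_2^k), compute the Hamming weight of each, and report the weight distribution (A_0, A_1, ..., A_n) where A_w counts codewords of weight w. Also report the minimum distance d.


Weight distribution: A_0 = 1, A_2 = 3, A_4 = 7, A_6 = 5. Minimum distance d = 2.

Enumerate all 2^4 = 16 messages m ∈ F_2^4.
For each, compute codeword c = mG in F_2^9, then tally its weight.
  m = 0000 → c = 000000000, weight = 0.
  m = 1000 → c = 111001011, weight = 6.
  m = 0100 → c = 111100000, weight = 4.
  m = 1100 → c = 000101011, weight = 4.
  m = 0010 → c = 101001111, weight = 6.
  m = 1010 → c = 010000100, weight = 2.
  m = 0110 → c = 010101111, weight = 6.
  m = 1110 → c = 101100100, weight = 4.
  m = 0001 → c = 111001000, weight = 4.
  m = 1001 → c = 000000011, weight = 2.
  m = 0101 → c = 000101000, weight = 2.
  m = 1101 → c = 111100011, weight = 6.
  m = 0011 → c = 010000111, weight = 4.
  m = 1011 → c = 101001100, weight = 4.
  m = 0111 → c = 101100111, weight = 6.
  m = 1111 → c = 010101100, weight = 4.
Tally weights:
  weight 0: 1 codewords.
  weight 2: 3 codewords.
  weight 4: 7 codewords.
  weight 6: 5 codewords.
Minimum distance d = smallest w > 0 with A_w > 0 = 2.
Sanity: Σ A_w = 16 = 2^4 = 16 ✓.


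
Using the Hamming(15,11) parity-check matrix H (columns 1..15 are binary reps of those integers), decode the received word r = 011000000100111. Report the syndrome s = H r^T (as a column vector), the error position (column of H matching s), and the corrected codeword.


s = (0, 1, 1, 1)^T, error position = 7, corrected codeword c = 011000100100111

Compute s = H r^T mod 2 one row at a time:
  s_1 = 0 + 0 + 1 + 0 + 0 + 1 + 1 + 1 = 4 ≡ 0 (mod 2).
  s_2 = 0 + 0 + 0 + 0 + 0 + 1 + 1 + 1 = 3 ≡ 1 (mod 2).
  s_3 = 1 + 1 + 0 + 0 + 1 + 0 + 1 + 1 = 5 ≡ 1 (mod 2).
  s_4 = 0 + 1 + 0 + 0 + 0 + 0 + 1 + 1 = 3 ≡ 1 (mod 2).
s = (0, 1, 1, 1)^T — this equals column 7 of H (binary 0111), so error is at position 7.
Correct: flip bit 7 of r = 011000000100111 to get c = 011000100100111.


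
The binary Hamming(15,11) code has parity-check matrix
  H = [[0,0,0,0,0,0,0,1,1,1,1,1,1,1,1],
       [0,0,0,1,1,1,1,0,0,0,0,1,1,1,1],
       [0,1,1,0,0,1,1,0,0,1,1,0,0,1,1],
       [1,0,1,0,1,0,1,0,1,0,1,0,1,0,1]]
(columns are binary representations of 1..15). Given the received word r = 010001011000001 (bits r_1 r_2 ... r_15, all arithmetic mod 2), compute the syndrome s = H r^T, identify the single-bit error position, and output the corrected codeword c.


s = (1, 0, 1, 0)^T, error position = 10, corrected codeword c = 010001011100001

Compute s = H r^T mod 2 one row at a time:
  s_1 = 1 + 1 + 0 + 0 + 0 + 0 + 0 + 1 = 3 ≡ 1 (mod 2).
  s_2 = 0 + 0 + 1 + 0 + 0 + 0 + 0 + 1 = 2 ≡ 0 (mod 2).
  s_3 = 1 + 0 + 1 + 0 + 0 + 0 + 0 + 1 = 3 ≡ 1 (mod 2).
  s_4 = 0 + 0 + 0 + 0 + 1 + 0 + 0 + 1 = 2 ≡ 0 (mod 2).
s = (1, 0, 1, 0)^T — this equals column 10 of H (binary 1010), so error is at position 10.
Correct: flip bit 10 of r = 010001011000001 to get c = 010001011100001.


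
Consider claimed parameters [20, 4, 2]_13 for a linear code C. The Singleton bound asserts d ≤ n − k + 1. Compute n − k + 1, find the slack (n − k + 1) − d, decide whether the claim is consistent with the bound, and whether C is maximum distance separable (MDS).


Singleton RHS = n − k + 1 = 17, slack = 15, bound satisfied, not MDS.

Singleton bound: d ≤ n − k + 1.
Here n = 20, k = 4, so n − k + 1 = 17.
Given d = 2, check d ≤ 17: YES.
Slack = (n − k + 1) − d = 15.
The code is NOT MDS (slack = 15 > 0).
Description: the claimed parameters are [20, 4, 2]_13; such a code would be non-MDS.


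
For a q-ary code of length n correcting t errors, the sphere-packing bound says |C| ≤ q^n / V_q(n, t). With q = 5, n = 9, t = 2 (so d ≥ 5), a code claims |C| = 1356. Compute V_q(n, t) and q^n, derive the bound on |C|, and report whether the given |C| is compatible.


V_q(n, t) = 613, q^n = 1953125, Hamming bound = 3186, |C| = 1356 ≤ bound (satisfied).

Step 1: Compute V_q(n, t) = Σ_{j=0}^2 C(n, j) (q−1)^j.
  j = 0: C(9,0)·(4)^0 = 1·1 = 1.
  j = 1: C(9,1)·(4)^1 = 9·4 = 36.
  j = 2: C(9,2)·(4)^2 = 36·16 = 576.
  V_q(n, t) = 1 + 36 + 576 = 613.
Step 2: q^n = 5^9 = 1953125.
Step 3: Hamming bound ⌊q^n / V_q(n,t)⌋ = ⌊1953125/613⌋ = 3186.
Step 4: Compare |C| = 1356 to 3186: satisfied.
The claimed |C| lies below the Hamming bound.


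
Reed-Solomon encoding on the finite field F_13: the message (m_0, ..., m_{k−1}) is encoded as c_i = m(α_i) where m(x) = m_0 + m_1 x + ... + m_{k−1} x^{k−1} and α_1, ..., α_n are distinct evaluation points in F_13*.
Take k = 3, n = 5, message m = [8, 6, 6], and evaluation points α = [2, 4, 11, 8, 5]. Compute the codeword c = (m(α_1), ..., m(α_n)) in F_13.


c = [5, 11, 7, 11, 6]

Message polynomial: m(x) = 8 + 6·x + 6·x^2 (mod 13).
For each evaluation point α_i, compute m(α_i) mod 13:
  α_1 = 2: Horner steps 6 → 5 → 5, so m(2) = 5.
  α_2 = 4: Horner steps 6 → 4 → 11, so m(4) = 11.
  α_3 = 11: Horner steps 6 → 7 → 7, so m(11) = 7.
  α_4 = 8: Horner steps 6 → 2 → 11, so m(8) = 11.
  α_5 = 5: Horner steps 6 → 10 → 6, so m(5) = 6.
Codeword c = [5, 11, 7, 11, 6] ∈ F_13^5.


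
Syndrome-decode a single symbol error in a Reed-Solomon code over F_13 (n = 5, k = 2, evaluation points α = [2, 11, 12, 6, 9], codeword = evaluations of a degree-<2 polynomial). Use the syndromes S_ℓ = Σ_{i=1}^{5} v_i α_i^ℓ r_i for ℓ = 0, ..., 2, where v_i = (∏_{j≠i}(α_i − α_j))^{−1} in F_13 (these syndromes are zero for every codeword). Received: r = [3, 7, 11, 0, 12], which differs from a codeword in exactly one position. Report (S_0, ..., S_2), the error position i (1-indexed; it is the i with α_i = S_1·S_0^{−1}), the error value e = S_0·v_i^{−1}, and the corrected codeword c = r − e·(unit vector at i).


S = (10, 7, 1), error at position 1, error magnitude e = 6, c = [10, 7, 11, 0, 12].

Step 1: column multipliers v_i = (∏_{j≠i}(α_i − α_j))^{−1} mod 13.
  i = 1 (α = 2): (2−11)(2−12)(2−6)(2−9) = (−9)·(−10)·(−4)·(−7) = 2520 ≡ 11, so v_1 = 11^{−1} = 6 (mod 13).
  i = 2 (α = 11): (11−2)(11−12)(11−6)(11−9) = 9·(−1)·5·2 = −90 ≡ 1, so v_2 = 1^{−1} = 1 (mod 13).
  i = 3 (α = 12): (12−2)(12−11)(12−6)(12−9) = 10·1·6·3 = 180 ≡ 11, so v_3 = 11^{−1} = 6 (mod 13).
  i = 4 (α = 6): (6−2)(6−11)(6−12)(6−9) = 4·(−5)·(−6)·(−3) = −360 ≡ 4, so v_4 = 4^{−1} = 10 (mod 13).
  i = 5 (α = 9): (9−2)(9−11)(9−12)(9−6) = 7·(−2)·(−3)·3 = 126 ≡ 9, so v_5 = 9^{−1} = 3 (mod 13).
  v = [6, 1, 6, 10, 3].
Step 2: syndromes of r = [3, 7, 11, 0, 12] (all sums mod 13).
  S_0 = Σ v_i r_i = 6·3 + 1·7 + 6·11 + 10·0 + 3·12 = 127 ≡ 10.
  S_1 = Σ v_i α_i r_i = 6·2·3 + 1·11·7 + 6·12·11 + 10·6·0 + 3·9·12 = 1229 ≡ 7.
  α_i^2 mod 13 = [4, 4, 1, 10, 3].
  S_2 = Σ v_i α_i^2 r_i = 6·4·3 + 1·4·7 + 6·1·11 + 10·10·0 + 3·3·12 = 274 ≡ 1.
  S = (10, 7, 1) ≠ 0, so r is not a codeword (an error is present).
Step 3: locate the error. For a single error e at position i, S_ℓ = v_i·e·α_i^ℓ, so α_err = S_1/S_0.
  S_0^{−1} = 10^{−1} = 4 (mod 13), so α_err = 7·4 = 28 ≡ 2 = α_1. Error position i = 1.
  Consistency check: S_2/S_1 = 1·2 = 2 ≡ 2 = α_err ✓ (single-error assumption holds).
Step 4: error magnitude e = S_0/v_1 = S_0·∏_{j≠1}(α_1 − α_j) = 10·11 = 110 ≡ 6 (mod 13).
Step 5: correct position 1: c_1 = r_1 − e = 3 − 6 ≡ 10 (mod 13). Hence c = [10, 7, 11, 0, 12].
  Check: interpolating c through the α_i gives m(x) = 2 + 4·x (degree < 2) with m(α_i) = c_i for every i, so c is indeed a codeword.


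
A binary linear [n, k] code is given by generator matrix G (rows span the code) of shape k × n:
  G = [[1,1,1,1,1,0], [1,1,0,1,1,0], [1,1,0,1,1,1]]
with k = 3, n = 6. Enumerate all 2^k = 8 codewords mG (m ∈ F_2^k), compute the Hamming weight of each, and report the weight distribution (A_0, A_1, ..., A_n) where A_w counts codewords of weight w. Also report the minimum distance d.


Weight distribution: A_0 = 1, A_1 = 2, A_2 = 1, A_4 = 1, A_5 = 2, A_6 = 1. Minimum distance d = 1.

Enumerate all 2^3 = 8 messages m ∈ F_2^3.
For each, compute codeword c = mG in F_2^6, then tally its weight.
  m = 000 → c = 000000, weight = 0.
  m = 100 → c = 111110, weight = 5.
  m = 010 → c = 110110, weight = 4.
  m = 110 → c = 001000, weight = 1.
  m = 001 → c = 110111, weight = 5.
  m = 101 → c = 001001, weight = 2.
  m = 011 → c = 000001, weight = 1.
  m = 111 → c = 111111, weight = 6.
Tally weights:
  weight 0: 1 codewords.
  weight 1: 2 codewords.
  weight 2: 1 codewords.
  weight 4: 1 codewords.
  weight 5: 2 codewords.
  weight 6: 1 codewords.
Minimum distance d = smallest w > 0 with A_w > 0 = 1.
Sanity: Σ A_w = 8 = 2^3 = 8 ✓.


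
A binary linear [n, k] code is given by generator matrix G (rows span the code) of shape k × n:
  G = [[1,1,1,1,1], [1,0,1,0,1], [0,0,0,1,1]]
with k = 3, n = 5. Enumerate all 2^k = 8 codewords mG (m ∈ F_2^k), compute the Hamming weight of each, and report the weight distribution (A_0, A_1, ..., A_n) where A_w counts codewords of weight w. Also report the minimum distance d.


Weight distribution: A_0 = 1, A_2 = 3, A_3 = 3, A_5 = 1. Minimum distance d = 2.

Enumerate all 2^3 = 8 messages m ∈ F_2^3.
For each, compute codeword c = mG in F_2^5, then tally its weight.
  m = 000 → c = 00000, weight = 0.
  m = 100 → c = 11111, weight = 5.
  m = 010 → c = 10101, weight = 3.
  m = 110 → c = 01010, weight = 2.
  m = 001 → c = 00011, weight = 2.
  m = 101 → c = 11100, weight = 3.
  m = 011 → c = 10110, weight = 3.
  m = 111 → c = 01001, weight = 2.
Tally weights:
  weight 0: 1 codewords.
  weight 2: 3 codewords.
  weight 3: 3 codewords.
  weight 5: 1 codewords.
Minimum distance d = smallest w > 0 with A_w > 0 = 2.
Sanity: Σ A_w = 8 = 2^3 = 8 ✓.


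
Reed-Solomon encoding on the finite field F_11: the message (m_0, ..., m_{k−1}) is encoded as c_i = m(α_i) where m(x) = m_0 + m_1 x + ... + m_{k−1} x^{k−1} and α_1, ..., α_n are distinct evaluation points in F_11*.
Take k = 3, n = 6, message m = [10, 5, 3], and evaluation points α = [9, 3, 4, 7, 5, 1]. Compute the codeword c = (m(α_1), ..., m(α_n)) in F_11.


c = [1, 8, 1, 5, 0, 7]

Message polynomial: m(x) = 10 + 5·x + 3·x^2 (mod 11).
For each evaluation point α_i, compute m(α_i) mod 11:
  α_1 = 9: Horner steps 3 → 10 → 1, so m(9) = 1.
  α_2 = 3: Horner steps 3 → 3 → 8, so m(3) = 8.
  α_3 = 4: Horner steps 3 → 6 → 1, so m(4) = 1.
  α_4 = 7: Horner steps 3 → 4 → 5, so m(7) = 5.
  α_5 = 5: Horner steps 3 → 9 → 0, so m(5) = 0.
  α_6 = 1: Horner steps 3 → 8 → 7, so m(1) = 7.
Codeword c = [1, 8, 1, 5, 0, 7] ∈ F_11^6.


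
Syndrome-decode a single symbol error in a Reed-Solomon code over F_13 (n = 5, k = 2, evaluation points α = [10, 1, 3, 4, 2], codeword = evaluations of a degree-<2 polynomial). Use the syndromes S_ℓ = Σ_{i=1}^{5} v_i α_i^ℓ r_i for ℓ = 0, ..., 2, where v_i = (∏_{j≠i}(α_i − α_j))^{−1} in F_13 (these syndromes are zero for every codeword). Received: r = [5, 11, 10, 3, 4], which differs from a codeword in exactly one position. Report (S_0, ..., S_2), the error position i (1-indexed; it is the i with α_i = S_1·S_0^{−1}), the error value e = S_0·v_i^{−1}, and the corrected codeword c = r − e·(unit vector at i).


S = (12, 3, 4), error at position 1, error magnitude e = 5, c = [0, 11, 10, 3, 4].

Step 1: column multipliers v_i = (∏_{j≠i}(α_i − α_j))^{−1} mod 13.
  i = 1 (α = 10): (10−1)(10−3)(10−4)(10−2) = 9·7·6·8 = 3024 ≡ 8, so v_1 = 8^{−1} = 5 (mod 13).
  i = 2 (α = 1): (1−10)(1−3)(1−4)(1−2) = (−9)·(−2)·(−3)·(−1) = 54 ≡ 2, so v_2 = 2^{−1} = 7 (mod 13).
  i = 3 (α = 3): (3−10)(3−1)(3−4)(3−2) = (−7)·2·(−1)·1 = 14 ≡ 1, so v_3 = 1^{−1} = 1 (mod 13).
  i = 4 (α = 4): (4−10)(4−1)(4−3)(4−2) = (−6)·3·1·2 = −36 ≡ 3, so v_4 = 3^{−1} = 9 (mod 13).
  i = 5 (α = 2): (2−10)(2−1)(2−3)(2−4) = (−8)·1·(−1)·(−2) = −16 ≡ 10, so v_5 = 10^{−1} = 4 (mod 13).
  v = [5, 7, 1, 9, 4].
Step 2: syndromes of r = [5, 11, 10, 3, 4] (all sums mod 13).
  S_0 = Σ v_i r_i = 5·5 + 7·11 + 1·10 + 9·3 + 4·4 = 155 ≡ 12.
  S_1 = Σ v_i α_i r_i = 5·10·5 + 7·1·11 + 1·3·10 + 9·4·3 + 4·2·4 = 497 ≡ 3.
  α_i^2 mod 13 = [9, 1, 9, 3, 4].
  S_2 = Σ v_i α_i^2 r_i = 5·9·5 + 7·1·11 + 1·9·10 + 9·3·3 + 4·4·4 = 537 ≡ 4.
  S = (12, 3, 4) ≠ 0, so r is not a codeword (an error is present).
Step 3: locate the error. For a single error e at position i, S_ℓ = v_i·e·α_i^ℓ, so α_err = S_1/S_0.
  S_0^{−1} = 12^{−1} = 12 (mod 13), so α_err = 3·12 = 36 ≡ 10 = α_1. Error position i = 1.
  Consistency check: S_2/S_1 = 4·9 = 36 ≡ 10 = α_err ✓ (single-error assumption holds).
Step 4: error magnitude e = S_0/v_1 = S_0·∏_{j≠1}(α_1 − α_j) = 12·8 = 96 ≡ 5 (mod 13).
Step 5: correct position 1: c_1 = r_1 − e = 5 − 5 ≡ 0 (mod 13). Hence c = [0, 11, 10, 3, 4].
  Check: interpolating c through the α_i gives m(x) = 5 + 6·x (degree < 2) with m(α_i) = c_i for every i, so c is indeed a codeword.
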